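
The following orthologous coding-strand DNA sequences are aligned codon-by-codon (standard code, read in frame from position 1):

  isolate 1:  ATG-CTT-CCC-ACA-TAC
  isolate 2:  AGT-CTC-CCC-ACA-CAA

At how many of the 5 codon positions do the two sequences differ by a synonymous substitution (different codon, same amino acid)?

Codon 1: ATG Met / AGT Ser — nonsynonymous.
Codon 2: CTT Leu / CTC Leu — synonymous.
Codon 3: CCC Pro / CCC Pro — identical.
Codon 4: ACA Thr / ACA Thr — identical.
Codon 5: TAC Tyr / CAA Gln — nonsynonymous.
Synonymous differences: 1.

1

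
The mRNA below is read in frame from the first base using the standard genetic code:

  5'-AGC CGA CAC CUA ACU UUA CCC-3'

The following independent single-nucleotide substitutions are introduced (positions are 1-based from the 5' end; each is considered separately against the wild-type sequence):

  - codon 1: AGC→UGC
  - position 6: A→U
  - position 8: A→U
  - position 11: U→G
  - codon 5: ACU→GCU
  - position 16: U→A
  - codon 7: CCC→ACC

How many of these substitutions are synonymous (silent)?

Codon 1: AGC (Ser) → UGC (Cys) — missense.
Codon 2: CGA (Arg) → CGU (Arg) — synonymous.
Codon 3: CAC (His) → CUC (Leu) — missense.
Codon 4: CUA (Leu) → CGA (Arg) — missense.
Codon 5: ACU (Thr) → GCU (Ala) — missense.
Codon 6: UUA (Leu) → AUA (Ile) — missense.
Codon 7: CCC (Pro) → ACC (Thr) — missense.
Synonymous: 1 of 7.

1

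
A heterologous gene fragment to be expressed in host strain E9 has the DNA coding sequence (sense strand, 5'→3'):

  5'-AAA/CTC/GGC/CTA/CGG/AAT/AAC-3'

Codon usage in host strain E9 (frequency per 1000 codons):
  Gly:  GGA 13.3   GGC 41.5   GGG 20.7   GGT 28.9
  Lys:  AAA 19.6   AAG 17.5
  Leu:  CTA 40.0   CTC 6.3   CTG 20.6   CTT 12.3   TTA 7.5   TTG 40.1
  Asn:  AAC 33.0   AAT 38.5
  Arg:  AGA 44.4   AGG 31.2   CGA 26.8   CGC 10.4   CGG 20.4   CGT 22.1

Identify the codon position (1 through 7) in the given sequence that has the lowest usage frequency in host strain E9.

2

Codon 1 AAA (Lys): 19.6 per 1000.
Codon 2 CTC (Leu): 6.3 per 1000.
Codon 3 GGC (Gly): 41.5 per 1000.
Codon 4 CTA (Leu): 40.0 per 1000.
Codon 5 CGG (Arg): 20.4 per 1000.
Codon 6 AAT (Asn): 38.5 per 1000.
Codon 7 AAC (Asn): 33.0 per 1000.
Lowest frequency is 6.3 at codon 2.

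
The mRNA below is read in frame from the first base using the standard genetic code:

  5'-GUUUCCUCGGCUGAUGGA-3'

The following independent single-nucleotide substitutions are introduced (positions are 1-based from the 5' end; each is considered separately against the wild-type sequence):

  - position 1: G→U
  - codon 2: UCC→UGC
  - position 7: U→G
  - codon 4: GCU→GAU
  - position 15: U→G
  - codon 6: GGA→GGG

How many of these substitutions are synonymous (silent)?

Codon 1: GUU (Val) → UUU (Phe) — missense.
Codon 2: UCC (Ser) → UGC (Cys) — missense.
Codon 3: UCG (Ser) → GCG (Ala) — missense.
Codon 4: GCU (Ala) → GAU (Asp) — missense.
Codon 5: GAU (Asp) → GAG (Glu) — missense.
Codon 6: GGA (Gly) → GGG (Gly) — synonymous.
Synonymous: 1 of 6.

1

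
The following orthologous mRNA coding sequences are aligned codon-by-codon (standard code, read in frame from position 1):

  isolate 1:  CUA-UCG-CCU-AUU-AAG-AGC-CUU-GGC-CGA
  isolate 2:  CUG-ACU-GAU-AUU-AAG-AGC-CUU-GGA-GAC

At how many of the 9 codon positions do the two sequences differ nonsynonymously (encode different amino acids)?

3

Codon 1: CUA Leu / CUG Leu — synonymous.
Codon 2: UCG Ser / ACU Thr — nonsynonymous.
Codon 3: CCU Pro / GAU Asp — nonsynonymous.
Codon 4: AUU Ile / AUU Ile — identical.
Codon 5: AAG Lys / AAG Lys — identical.
Codon 6: AGC Ser / AGC Ser — identical.
Codon 7: CUU Leu / CUU Leu — identical.
Codon 8: GGC Gly / GGA Gly — synonymous.
Codon 9: CGA Arg / GAC Asp — nonsynonymous.
Nonsynonymous differences: 3.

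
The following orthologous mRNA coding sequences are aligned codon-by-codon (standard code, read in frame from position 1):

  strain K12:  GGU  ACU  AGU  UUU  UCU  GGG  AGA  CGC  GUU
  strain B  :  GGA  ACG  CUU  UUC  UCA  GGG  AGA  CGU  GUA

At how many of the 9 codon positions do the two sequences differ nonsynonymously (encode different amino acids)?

Codon 1: GGU Gly / GGA Gly — synonymous.
Codon 2: ACU Thr / ACG Thr — synonymous.
Codon 3: AGU Ser / CUU Leu — nonsynonymous.
Codon 4: UUU Phe / UUC Phe — synonymous.
Codon 5: UCU Ser / UCA Ser — synonymous.
Codon 6: GGG Gly / GGG Gly — identical.
Codon 7: AGA Arg / AGA Arg — identical.
Codon 8: CGC Arg / CGU Arg — synonymous.
Codon 9: GUU Val / GUA Val — synonymous.
Nonsynonymous differences: 1.

1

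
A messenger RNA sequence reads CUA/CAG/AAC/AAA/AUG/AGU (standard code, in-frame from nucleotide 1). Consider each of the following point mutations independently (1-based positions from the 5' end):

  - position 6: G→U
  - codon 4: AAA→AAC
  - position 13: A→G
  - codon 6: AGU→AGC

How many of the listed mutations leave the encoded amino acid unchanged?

1

Codon 2: CAG (Gln) → CAU (His) — missense.
Codon 4: AAA (Lys) → AAC (Asn) — missense.
Codon 5: AUG (Met) → GUG (Val) — missense.
Codon 6: AGU (Ser) → AGC (Ser) — synonymous.
Synonymous: 1 of 4.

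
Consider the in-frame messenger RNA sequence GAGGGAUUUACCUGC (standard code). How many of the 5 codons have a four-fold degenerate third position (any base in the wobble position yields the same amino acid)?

Codon 1 GAG (Glu): third position 2-fold.
Codon 2 GGA (Gly): third position 4-fold.
Codon 3 UUU (Phe): third position 2-fold.
Codon 4 ACC (Thr): third position 4-fold.
Codon 5 UGC (Cys): third position 2-fold.
Four-fold degenerate third positions: 2.

2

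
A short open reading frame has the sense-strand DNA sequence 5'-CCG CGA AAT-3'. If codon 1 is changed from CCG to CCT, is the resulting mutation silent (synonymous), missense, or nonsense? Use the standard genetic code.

silent

Position 3 falls in codon 1: CCG → Pro.
After the substitution the codon is CCT → Pro.
Both encode Pro, so the change is synonymous.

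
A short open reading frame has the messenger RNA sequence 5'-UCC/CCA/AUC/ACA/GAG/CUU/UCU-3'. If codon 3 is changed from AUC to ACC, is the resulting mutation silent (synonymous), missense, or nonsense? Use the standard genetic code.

Position 8 falls in codon 3: AUC → Ile.
After the substitution the codon is ACC → Thr.
Ile ≠ Thr, so this is a missense mutation.

missense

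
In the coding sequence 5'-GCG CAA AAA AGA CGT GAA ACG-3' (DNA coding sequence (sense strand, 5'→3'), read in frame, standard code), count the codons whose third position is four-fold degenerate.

Codon 1 GCG (Ala): third position 4-fold.
Codon 2 CAA (Gln): third position 2-fold.
Codon 3 AAA (Lys): third position 2-fold.
Codon 4 AGA (Arg): third position 2-fold.
Codon 5 CGT (Arg): third position 4-fold.
Codon 6 GAA (Glu): third position 2-fold.
Codon 7 ACG (Thr): third position 4-fold.
Four-fold degenerate third positions: 3.

3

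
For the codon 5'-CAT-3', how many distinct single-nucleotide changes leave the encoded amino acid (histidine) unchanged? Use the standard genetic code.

1

Position 1: none → 0 synonymous.
Position 2: none → 0 synonymous.
Position 3: CAC → 1 synonymous.
Total: 0 + 0 + 1 = 1.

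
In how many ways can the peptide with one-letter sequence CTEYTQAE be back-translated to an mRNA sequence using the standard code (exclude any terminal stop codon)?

Cys: 2 codons.
Thr: 4 codons.
Glu: 2 codons.
Tyr: 2 codons.
Thr: 4 codons.
Gln: 2 codons.
Ala: 4 codons.
Glu: 2 codons.
2 × 4 × 2 × 2 × 4 × 2 × 4 × 2 = 2048.

2048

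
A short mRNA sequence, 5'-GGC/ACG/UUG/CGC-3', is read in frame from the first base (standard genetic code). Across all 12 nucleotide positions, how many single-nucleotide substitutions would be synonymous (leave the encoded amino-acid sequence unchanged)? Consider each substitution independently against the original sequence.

11

Codon 1 (GGC, Gly): 3 synonymous substitutions.
Codon 2 (ACG, Thr): 3 synonymous substitutions.
Codon 3 (UUG, Leu): 2 synonymous substitutions.
Codon 4 (CGC, Arg): 3 synonymous substitutions.
Total: 3 + 3 + 2 + 3 = 11.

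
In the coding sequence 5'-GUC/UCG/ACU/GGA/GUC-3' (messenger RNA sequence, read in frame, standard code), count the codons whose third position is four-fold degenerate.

5

Codon 1 GUC (Val): third position 4-fold.
Codon 2 UCG (Ser): third position 4-fold.
Codon 3 ACU (Thr): third position 4-fold.
Codon 4 GGA (Gly): third position 4-fold.
Codon 5 GUC (Val): third position 4-fold.
Four-fold degenerate third positions: 5.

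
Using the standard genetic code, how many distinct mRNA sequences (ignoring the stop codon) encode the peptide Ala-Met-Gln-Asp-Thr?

Ala: 4 codons.
Met: 1 codon.
Gln: 2 codons.
Asp: 2 codons.
Thr: 4 codons.
4 × 1 × 2 × 2 × 4 = 64.

64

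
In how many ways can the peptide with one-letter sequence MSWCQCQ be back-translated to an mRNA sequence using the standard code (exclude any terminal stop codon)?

Met: 1 codon.
Ser: 6 codons.
Trp: 1 codon.
Cys: 2 codons.
Gln: 2 codons.
Cys: 2 codons.
Gln: 2 codons.
1 × 6 × 1 × 2 × 2 × 2 × 2 = 96.

96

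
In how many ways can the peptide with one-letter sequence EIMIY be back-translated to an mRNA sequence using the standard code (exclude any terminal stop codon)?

Glu: 2 codons.
Ile: 3 codons.
Met: 1 codon.
Ile: 3 codons.
Tyr: 2 codons.
2 × 3 × 1 × 3 × 2 = 36.

36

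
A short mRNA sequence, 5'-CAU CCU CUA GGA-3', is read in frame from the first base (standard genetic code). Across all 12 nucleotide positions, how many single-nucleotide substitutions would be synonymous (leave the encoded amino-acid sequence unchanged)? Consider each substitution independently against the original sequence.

11

Codon 1 (CAU, His): 1 synonymous substitution.
Codon 2 (CCU, Pro): 3 synonymous substitutions.
Codon 3 (CUA, Leu): 4 synonymous substitutions.
Codon 4 (GGA, Gly): 3 synonymous substitutions.
Total: 1 + 3 + 4 + 3 = 11.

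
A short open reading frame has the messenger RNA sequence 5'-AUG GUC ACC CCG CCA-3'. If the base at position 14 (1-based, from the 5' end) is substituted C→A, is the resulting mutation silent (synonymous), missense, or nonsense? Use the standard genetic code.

Position 14 falls in codon 5: CCA → Pro.
After the substitution the codon is CAA → Gln.
Pro ≠ Gln, so this is a missense mutation.

missense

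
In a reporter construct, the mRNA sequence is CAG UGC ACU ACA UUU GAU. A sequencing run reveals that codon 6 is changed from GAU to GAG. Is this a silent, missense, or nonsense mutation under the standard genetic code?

Position 18 falls in codon 6: GAU → Asp.
After the substitution the codon is GAG → Glu.
Asp ≠ Glu, so this is a missense mutation.

missense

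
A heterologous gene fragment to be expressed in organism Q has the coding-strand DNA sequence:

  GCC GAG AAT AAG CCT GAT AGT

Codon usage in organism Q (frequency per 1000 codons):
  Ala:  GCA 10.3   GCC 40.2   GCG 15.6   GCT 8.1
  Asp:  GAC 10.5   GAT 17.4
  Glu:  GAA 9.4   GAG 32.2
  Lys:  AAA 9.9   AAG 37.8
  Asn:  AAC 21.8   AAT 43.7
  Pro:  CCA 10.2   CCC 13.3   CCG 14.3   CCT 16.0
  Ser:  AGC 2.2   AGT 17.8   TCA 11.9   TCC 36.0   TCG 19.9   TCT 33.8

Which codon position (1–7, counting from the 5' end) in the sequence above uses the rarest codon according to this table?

Codon 1 GCC (Ala): 40.2 per 1000.
Codon 2 GAG (Glu): 32.2 per 1000.
Codon 3 AAT (Asn): 43.7 per 1000.
Codon 4 AAG (Lys): 37.8 per 1000.
Codon 5 CCT (Pro): 16.0 per 1000.
Codon 6 GAT (Asp): 17.4 per 1000.
Codon 7 AGT (Ser): 17.8 per 1000.
Lowest frequency is 16.0 at codon 5.

5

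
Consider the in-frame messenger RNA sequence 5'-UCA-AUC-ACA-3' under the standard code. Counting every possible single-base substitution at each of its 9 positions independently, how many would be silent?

Codon 1 (UCA, Ser): 3 synonymous substitutions.
Codon 2 (AUC, Ile): 2 synonymous substitutions.
Codon 3 (ACA, Thr): 3 synonymous substitutions.
Total: 3 + 2 + 3 = 8.

8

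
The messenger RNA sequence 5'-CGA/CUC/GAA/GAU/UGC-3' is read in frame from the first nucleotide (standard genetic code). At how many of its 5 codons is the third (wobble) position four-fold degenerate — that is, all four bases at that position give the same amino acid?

2

Codon 1 CGA (Arg): third position 4-fold.
Codon 2 CUC (Leu): third position 4-fold.
Codon 3 GAA (Glu): third position 2-fold.
Codon 4 GAU (Asp): third position 2-fold.
Codon 5 UGC (Cys): third position 2-fold.
Four-fold degenerate third positions: 2.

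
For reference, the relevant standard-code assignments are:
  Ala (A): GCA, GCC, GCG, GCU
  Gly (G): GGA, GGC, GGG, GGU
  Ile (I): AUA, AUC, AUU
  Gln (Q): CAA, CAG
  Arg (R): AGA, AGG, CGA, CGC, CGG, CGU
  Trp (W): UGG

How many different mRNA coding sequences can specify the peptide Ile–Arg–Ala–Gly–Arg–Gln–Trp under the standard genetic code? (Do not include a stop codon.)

Ile: 3 codons.
Arg: 6 codons.
Ala: 4 codons.
Gly: 4 codons.
Arg: 6 codons.
Gln: 2 codons.
Trp: 1 codon.
3 × 6 × 4 × 4 × 6 × 2 × 1 = 3456.

3456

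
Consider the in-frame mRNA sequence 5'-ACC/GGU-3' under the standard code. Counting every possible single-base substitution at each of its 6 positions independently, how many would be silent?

6

Codon 1 (ACC, Thr): 3 synonymous substitutions.
Codon 2 (GGU, Gly): 3 synonymous substitutions.
Total: 3 + 3 = 6.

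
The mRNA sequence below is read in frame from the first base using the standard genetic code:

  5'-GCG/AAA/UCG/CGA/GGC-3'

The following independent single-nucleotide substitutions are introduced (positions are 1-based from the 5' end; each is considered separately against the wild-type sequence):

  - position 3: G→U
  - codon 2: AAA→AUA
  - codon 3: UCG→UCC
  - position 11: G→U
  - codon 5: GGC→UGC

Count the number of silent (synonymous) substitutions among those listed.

Codon 1: GCG (Ala) → GCU (Ala) — synonymous.
Codon 2: AAA (Lys) → AUA (Ile) — missense.
Codon 3: UCG (Ser) → UCC (Ser) — synonymous.
Codon 4: CGA (Arg) → CUA (Leu) — missense.
Codon 5: GGC (Gly) → UGC (Cys) — missense.
Synonymous: 2 of 5.

2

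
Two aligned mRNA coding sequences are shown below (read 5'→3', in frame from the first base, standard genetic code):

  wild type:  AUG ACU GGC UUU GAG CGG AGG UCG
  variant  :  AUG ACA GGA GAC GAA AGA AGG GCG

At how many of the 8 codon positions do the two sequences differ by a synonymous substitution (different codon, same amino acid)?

4

Codon 1: AUG Met / AUG Met — identical.
Codon 2: ACU Thr / ACA Thr — synonymous.
Codon 3: GGC Gly / GGA Gly — synonymous.
Codon 4: UUU Phe / GAC Asp — nonsynonymous.
Codon 5: GAG Glu / GAA Glu — synonymous.
Codon 6: CGG Arg / AGA Arg — synonymous.
Codon 7: AGG Arg / AGG Arg — identical.
Codon 8: UCG Ser / GCG Ala — nonsynonymous.
Synonymous differences: 4.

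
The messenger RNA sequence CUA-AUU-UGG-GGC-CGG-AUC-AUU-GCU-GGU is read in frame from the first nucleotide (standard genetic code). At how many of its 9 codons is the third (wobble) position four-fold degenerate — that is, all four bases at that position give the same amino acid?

5

Codon 1 CUA (Leu): third position 4-fold.
Codon 2 AUU (Ile): third position 3-fold.
Codon 3 UGG (Trp): third position 1-fold.
Codon 4 GGC (Gly): third position 4-fold.
Codon 5 CGG (Arg): third position 4-fold.
Codon 6 AUC (Ile): third position 3-fold.
Codon 7 AUU (Ile): third position 3-fold.
Codon 8 GCU (Ala): third position 4-fold.
Codon 9 GGU (Gly): third position 4-fold.
Four-fold degenerate third positions: 5.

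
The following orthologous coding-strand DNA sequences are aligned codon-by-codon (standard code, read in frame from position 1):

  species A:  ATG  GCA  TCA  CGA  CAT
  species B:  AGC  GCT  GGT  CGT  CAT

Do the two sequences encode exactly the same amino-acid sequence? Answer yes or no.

no

Codon 1: ATG Met / AGC Ser — nonsynonymous.
Codon 2: GCA Ala / GCT Ala — synonymous.
Codon 3: TCA Ser / GGT Gly — nonsynonymous.
Codon 4: CGA Arg / CGT Arg — synonymous.
Codon 5: CAT His / CAT His — identical.
Nonsynonymous differences: 2 → different protein.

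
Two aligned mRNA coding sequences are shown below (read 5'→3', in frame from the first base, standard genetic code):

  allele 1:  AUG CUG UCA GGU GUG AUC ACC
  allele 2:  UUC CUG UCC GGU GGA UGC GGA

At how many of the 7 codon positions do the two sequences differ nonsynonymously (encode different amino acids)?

4

Codon 1: AUG Met / UUC Phe — nonsynonymous.
Codon 2: CUG Leu / CUG Leu — identical.
Codon 3: UCA Ser / UCC Ser — synonymous.
Codon 4: GGU Gly / GGU Gly — identical.
Codon 5: GUG Val / GGA Gly — nonsynonymous.
Codon 6: AUC Ile / UGC Cys — nonsynonymous.
Codon 7: ACC Thr / GGA Gly — nonsynonymous.
Nonsynonymous differences: 4.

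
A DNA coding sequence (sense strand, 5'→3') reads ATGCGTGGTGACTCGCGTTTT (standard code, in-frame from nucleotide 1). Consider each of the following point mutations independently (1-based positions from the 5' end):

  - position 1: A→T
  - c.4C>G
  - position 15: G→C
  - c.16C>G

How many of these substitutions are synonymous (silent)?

Codon 1: ATG (Met) → TTG (Leu) — missense.
Codon 2: CGT (Arg) → GGT (Gly) — missense.
Codon 5: TCG (Ser) → TCC (Ser) — synonymous.
Codon 6: CGT (Arg) → GGT (Gly) — missense.
Synonymous: 1 of 4.

1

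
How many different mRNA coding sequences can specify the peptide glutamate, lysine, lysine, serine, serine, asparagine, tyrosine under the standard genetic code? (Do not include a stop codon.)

Glu: 2 codons.
Lys: 2 codons.
Lys: 2 codons.
Ser: 6 codons.
Ser: 6 codons.
Asn: 2 codons.
Tyr: 2 codons.
2 × 2 × 2 × 6 × 6 × 2 × 2 = 1152.

1152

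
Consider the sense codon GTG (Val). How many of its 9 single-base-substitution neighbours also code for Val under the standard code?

3

Position 1: none → 0 synonymous.
Position 2: none → 0 synonymous.
Position 3: GTT, GTC, GTA → 3 synonymous.
Total: 0 + 0 + 3 = 3.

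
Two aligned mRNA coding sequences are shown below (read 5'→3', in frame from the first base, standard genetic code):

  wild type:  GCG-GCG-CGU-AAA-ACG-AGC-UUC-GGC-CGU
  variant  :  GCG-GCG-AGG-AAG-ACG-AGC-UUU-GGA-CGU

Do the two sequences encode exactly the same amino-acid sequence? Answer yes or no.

Codon 1: GCG Ala / GCG Ala — identical.
Codon 2: GCG Ala / GCG Ala — identical.
Codon 3: CGU Arg / AGG Arg — synonymous.
Codon 4: AAA Lys / AAG Lys — synonymous.
Codon 5: ACG Thr / ACG Thr — identical.
Codon 6: AGC Ser / AGC Ser — identical.
Codon 7: UUC Phe / UUU Phe — synonymous.
Codon 8: GGC Gly / GGA Gly — synonymous.
Codon 9: CGU Arg / CGU Arg — identical.
Nonsynonymous differences: 0 → same protein.

yes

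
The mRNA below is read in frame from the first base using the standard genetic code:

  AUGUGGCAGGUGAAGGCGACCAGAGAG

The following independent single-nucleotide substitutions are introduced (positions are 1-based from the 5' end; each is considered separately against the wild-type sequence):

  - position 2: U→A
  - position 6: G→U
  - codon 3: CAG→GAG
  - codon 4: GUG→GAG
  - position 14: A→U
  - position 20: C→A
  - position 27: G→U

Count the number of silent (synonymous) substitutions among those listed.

0

Codon 1: AUG (Met) → AAG (Lys) — missense.
Codon 2: UGG (Trp) → UGU (Cys) — missense.
Codon 3: CAG (Gln) → GAG (Glu) — missense.
Codon 4: GUG (Val) → GAG (Glu) — missense.
Codon 5: AAG (Lys) → AUG (Met) — missense.
Codon 7: ACC (Thr) → AAC (Asn) — missense.
Codon 9: GAG (Glu) → GAU (Asp) — missense.
Synonymous: 0 of 7.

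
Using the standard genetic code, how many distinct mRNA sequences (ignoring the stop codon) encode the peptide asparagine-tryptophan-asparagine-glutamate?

Asn: 2 codons.
Trp: 1 codon.
Asn: 2 codons.
Glu: 2 codons.
2 × 1 × 2 × 2 = 8.

8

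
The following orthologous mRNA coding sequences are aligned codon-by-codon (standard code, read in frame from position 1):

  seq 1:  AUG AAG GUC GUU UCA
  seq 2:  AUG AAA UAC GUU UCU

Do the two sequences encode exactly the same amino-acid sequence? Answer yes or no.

Codon 1: AUG Met / AUG Met — identical.
Codon 2: AAG Lys / AAA Lys — synonymous.
Codon 3: GUC Val / UAC Tyr — nonsynonymous.
Codon 4: GUU Val / GUU Val — identical.
Codon 5: UCA Ser / UCU Ser — synonymous.
Nonsynonymous differences: 1 → different protein.

no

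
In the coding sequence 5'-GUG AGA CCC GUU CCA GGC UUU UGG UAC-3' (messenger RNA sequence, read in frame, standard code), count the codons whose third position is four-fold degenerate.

Codon 1 GUG (Val): third position 4-fold.
Codon 2 AGA (Arg): third position 2-fold.
Codon 3 CCC (Pro): third position 4-fold.
Codon 4 GUU (Val): third position 4-fold.
Codon 5 CCA (Pro): third position 4-fold.
Codon 6 GGC (Gly): third position 4-fold.
Codon 7 UUU (Phe): third position 2-fold.
Codon 8 UGG (Trp): third position 1-fold.
Codon 9 UAC (Tyr): third position 2-fold.
Four-fold degenerate third positions: 5.

5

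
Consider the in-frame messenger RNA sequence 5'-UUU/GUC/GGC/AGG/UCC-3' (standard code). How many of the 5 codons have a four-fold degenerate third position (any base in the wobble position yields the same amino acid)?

3

Codon 1 UUU (Phe): third position 2-fold.
Codon 2 GUC (Val): third position 4-fold.
Codon 3 GGC (Gly): third position 4-fold.
Codon 4 AGG (Arg): third position 2-fold.
Codon 5 UCC (Ser): third position 4-fold.
Four-fold degenerate third positions: 3.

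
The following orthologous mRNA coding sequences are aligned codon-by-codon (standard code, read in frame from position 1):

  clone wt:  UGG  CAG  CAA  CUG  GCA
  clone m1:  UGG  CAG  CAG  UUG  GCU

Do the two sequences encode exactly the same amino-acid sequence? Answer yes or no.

yes

Codon 1: UGG Trp / UGG Trp — identical.
Codon 2: CAG Gln / CAG Gln — identical.
Codon 3: CAA Gln / CAG Gln — synonymous.
Codon 4: CUG Leu / UUG Leu — synonymous.
Codon 5: GCA Ala / GCU Ala — synonymous.
Nonsynonymous differences: 0 → same protein.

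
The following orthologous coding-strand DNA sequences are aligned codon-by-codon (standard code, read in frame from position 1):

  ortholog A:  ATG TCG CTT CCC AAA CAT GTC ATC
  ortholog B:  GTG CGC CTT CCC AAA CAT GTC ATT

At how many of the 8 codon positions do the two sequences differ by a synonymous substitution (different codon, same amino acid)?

1

Codon 1: ATG Met / GTG Val — nonsynonymous.
Codon 2: TCG Ser / CGC Arg — nonsynonymous.
Codon 3: CTT Leu / CTT Leu — identical.
Codon 4: CCC Pro / CCC Pro — identical.
Codon 5: AAA Lys / AAA Lys — identical.
Codon 6: CAT His / CAT His — identical.
Codon 7: GTC Val / GTC Val — identical.
Codon 8: ATC Ile / ATT Ile — synonymous.
Synonymous differences: 1.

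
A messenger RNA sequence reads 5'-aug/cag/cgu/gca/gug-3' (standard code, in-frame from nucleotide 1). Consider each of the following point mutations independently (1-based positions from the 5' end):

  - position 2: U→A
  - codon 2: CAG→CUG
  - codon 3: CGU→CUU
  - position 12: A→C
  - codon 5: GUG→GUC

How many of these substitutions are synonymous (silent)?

2

Codon 1: AUG (Met) → AAG (Lys) — missense.
Codon 2: CAG (Gln) → CUG (Leu) — missense.
Codon 3: CGU (Arg) → CUU (Leu) — missense.
Codon 4: GCA (Ala) → GCC (Ala) — synonymous.
Codon 5: GUG (Val) → GUC (Val) — synonymous.
Synonymous: 2 of 5.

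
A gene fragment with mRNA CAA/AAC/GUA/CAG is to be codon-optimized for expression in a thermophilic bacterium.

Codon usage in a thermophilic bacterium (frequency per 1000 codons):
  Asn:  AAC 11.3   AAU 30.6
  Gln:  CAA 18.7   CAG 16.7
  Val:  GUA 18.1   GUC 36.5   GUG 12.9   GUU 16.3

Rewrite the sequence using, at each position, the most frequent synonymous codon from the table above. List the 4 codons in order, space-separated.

CAA AAU GUC CAA

Codon 1 (Gln): best is CAA at 18.7.
Codon 2 (Asn): best is AAU at 30.6.
Codon 3 (Val): best is GUC at 36.5.
Codon 4 (Gln): best is CAA at 18.7.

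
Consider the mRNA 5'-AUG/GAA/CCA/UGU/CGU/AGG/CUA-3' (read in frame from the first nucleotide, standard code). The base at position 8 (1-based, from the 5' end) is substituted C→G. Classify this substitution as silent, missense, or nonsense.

Position 8 falls in codon 3: CCA → Pro.
After the substitution the codon is CGA → Arg.
Pro ≠ Arg, so this is a missense mutation.

missense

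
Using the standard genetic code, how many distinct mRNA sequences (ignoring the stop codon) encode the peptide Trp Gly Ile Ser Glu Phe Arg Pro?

6912

Trp: 1 codon.
Gly: 4 codons.
Ile: 3 codons.
Ser: 6 codons.
Glu: 2 codons.
Phe: 2 codons.
Arg: 6 codons.
Pro: 4 codons.
1 × 4 × 3 × 6 × 2 × 2 × 6 × 4 = 6912.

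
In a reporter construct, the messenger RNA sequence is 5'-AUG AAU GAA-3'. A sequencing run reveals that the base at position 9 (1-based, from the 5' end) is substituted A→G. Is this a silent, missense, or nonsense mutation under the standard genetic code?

silent

Position 9 falls in codon 3: GAA → Glu.
After the substitution the codon is GAG → Glu.
Both encode Glu, so the change is synonymous.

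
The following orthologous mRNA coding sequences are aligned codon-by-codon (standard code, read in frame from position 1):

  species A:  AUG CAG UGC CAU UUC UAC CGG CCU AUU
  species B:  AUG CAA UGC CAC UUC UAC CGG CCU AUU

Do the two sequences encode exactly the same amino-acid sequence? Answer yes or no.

Codon 1: AUG Met / AUG Met — identical.
Codon 2: CAG Gln / CAA Gln — synonymous.
Codon 3: UGC Cys / UGC Cys — identical.
Codon 4: CAU His / CAC His — synonymous.
Codon 5: UUC Phe / UUC Phe — identical.
Codon 6: UAC Tyr / UAC Tyr — identical.
Codon 7: CGG Arg / CGG Arg — identical.
Codon 8: CCU Pro / CCU Pro — identical.
Codon 9: AUU Ile / AUU Ile — identical.
Nonsynonymous differences: 0 → same protein.

yes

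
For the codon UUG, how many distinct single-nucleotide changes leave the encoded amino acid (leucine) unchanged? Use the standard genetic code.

2

Position 1: CUG → 1 synonymous.
Position 2: none → 0 synonymous.
Position 3: UUA → 1 synonymous.
Total: 1 + 0 + 1 = 2.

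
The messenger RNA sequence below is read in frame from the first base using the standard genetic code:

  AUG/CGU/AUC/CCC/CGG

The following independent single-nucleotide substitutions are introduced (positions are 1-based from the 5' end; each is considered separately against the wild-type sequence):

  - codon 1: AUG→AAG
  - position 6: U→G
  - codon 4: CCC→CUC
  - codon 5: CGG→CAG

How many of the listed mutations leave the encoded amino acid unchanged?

1

Codon 1: AUG (Met) → AAG (Lys) — missense.
Codon 2: CGU (Arg) → CGG (Arg) — synonymous.
Codon 4: CCC (Pro) → CUC (Leu) — missense.
Codon 5: CGG (Arg) → CAG (Gln) — missense.
Synonymous: 1 of 4.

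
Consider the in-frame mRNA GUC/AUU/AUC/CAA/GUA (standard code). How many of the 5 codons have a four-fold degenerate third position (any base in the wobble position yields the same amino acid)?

Codon 1 GUC (Val): third position 4-fold.
Codon 2 AUU (Ile): third position 3-fold.
Codon 3 AUC (Ile): third position 3-fold.
Codon 4 CAA (Gln): third position 2-fold.
Codon 5 GUA (Val): third position 4-fold.
Four-fold degenerate third positions: 2.

2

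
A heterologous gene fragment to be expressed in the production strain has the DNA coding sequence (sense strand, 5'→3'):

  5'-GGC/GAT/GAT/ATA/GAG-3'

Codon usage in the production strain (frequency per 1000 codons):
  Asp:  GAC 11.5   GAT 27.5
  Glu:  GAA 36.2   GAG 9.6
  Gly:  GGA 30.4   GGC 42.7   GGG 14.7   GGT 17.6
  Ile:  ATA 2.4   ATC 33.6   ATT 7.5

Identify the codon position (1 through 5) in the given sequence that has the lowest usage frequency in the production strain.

Codon 1 GGC (Gly): 42.7 per 1000.
Codon 2 GAT (Asp): 27.5 per 1000.
Codon 3 GAT (Asp): 27.5 per 1000.
Codon 4 ATA (Ile): 2.4 per 1000.
Codon 5 GAG (Glu): 9.6 per 1000.
Lowest frequency is 2.4 at codon 4.

4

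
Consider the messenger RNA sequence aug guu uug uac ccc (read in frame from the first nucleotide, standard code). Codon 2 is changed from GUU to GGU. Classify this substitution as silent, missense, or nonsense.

missense

Position 5 falls in codon 2: GUU → Val.
After the substitution the codon is GGU → Gly.
Val ≠ Gly, so this is a missense mutation.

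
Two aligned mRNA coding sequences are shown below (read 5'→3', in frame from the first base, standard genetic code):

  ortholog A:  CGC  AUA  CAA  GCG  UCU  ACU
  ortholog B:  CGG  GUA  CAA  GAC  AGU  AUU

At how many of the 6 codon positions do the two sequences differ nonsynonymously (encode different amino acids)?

Codon 1: CGC Arg / CGG Arg — synonymous.
Codon 2: AUA Ile / GUA Val — nonsynonymous.
Codon 3: CAA Gln / CAA Gln — identical.
Codon 4: GCG Ala / GAC Asp — nonsynonymous.
Codon 5: UCU Ser / AGU Ser — synonymous.
Codon 6: ACU Thr / AUU Ile — nonsynonymous.
Nonsynonymous differences: 3.

3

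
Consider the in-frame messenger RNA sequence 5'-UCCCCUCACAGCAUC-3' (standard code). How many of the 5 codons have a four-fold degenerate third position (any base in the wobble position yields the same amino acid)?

Codon 1 UCC (Ser): third position 4-fold.
Codon 2 CCU (Pro): third position 4-fold.
Codon 3 CAC (His): third position 2-fold.
Codon 4 AGC (Ser): third position 2-fold.
Codon 5 AUC (Ile): third position 3-fold.
Four-fold degenerate third positions: 2.

2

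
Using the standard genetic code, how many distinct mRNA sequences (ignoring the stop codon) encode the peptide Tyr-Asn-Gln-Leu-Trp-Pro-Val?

Tyr: 2 codons.
Asn: 2 codons.
Gln: 2 codons.
Leu: 6 codons.
Trp: 1 codon.
Pro: 4 codons.
Val: 4 codons.
2 × 2 × 2 × 6 × 1 × 4 × 4 = 768.

768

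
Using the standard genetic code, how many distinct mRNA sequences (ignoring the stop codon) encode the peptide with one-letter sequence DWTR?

48

Asp: 2 codons.
Trp: 1 codon.
Thr: 4 codons.
Arg: 6 codons.
2 × 1 × 4 × 6 = 48.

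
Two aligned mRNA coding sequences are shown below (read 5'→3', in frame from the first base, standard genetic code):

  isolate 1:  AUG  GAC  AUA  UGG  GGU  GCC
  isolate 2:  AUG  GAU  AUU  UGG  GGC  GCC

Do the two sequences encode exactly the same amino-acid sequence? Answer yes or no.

Codon 1: AUG Met / AUG Met — identical.
Codon 2: GAC Asp / GAU Asp — synonymous.
Codon 3: AUA Ile / AUU Ile — synonymous.
Codon 4: UGG Trp / UGG Trp — identical.
Codon 5: GGU Gly / GGC Gly — synonymous.
Codon 6: GCC Ala / GCC Ala — identical.
Nonsynonymous differences: 0 → same protein.

yes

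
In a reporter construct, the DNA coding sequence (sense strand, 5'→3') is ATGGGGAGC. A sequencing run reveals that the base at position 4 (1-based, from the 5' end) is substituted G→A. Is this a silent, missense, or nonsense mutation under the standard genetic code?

Position 4 falls in codon 2: GGG → Gly.
After the substitution the codon is AGG → Arg.
Gly ≠ Arg, so this is a missense mutation.

missense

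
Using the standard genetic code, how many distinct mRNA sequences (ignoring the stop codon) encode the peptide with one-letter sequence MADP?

32

Met: 1 codon.
Ala: 4 codons.
Asp: 2 codons.
Pro: 4 codons.
1 × 4 × 2 × 4 = 32.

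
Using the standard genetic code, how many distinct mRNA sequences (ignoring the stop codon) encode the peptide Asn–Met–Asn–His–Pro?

32

Asn: 2 codons.
Met: 1 codon.
Asn: 2 codons.
His: 2 codons.
Pro: 4 codons.
2 × 1 × 2 × 2 × 4 = 32.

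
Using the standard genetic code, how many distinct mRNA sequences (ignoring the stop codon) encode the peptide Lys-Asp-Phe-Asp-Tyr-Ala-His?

256

Lys: 2 codons.
Asp: 2 codons.
Phe: 2 codons.
Asp: 2 codons.
Tyr: 2 codons.
Ala: 4 codons.
His: 2 codons.
2 × 2 × 2 × 2 × 2 × 4 × 2 = 256.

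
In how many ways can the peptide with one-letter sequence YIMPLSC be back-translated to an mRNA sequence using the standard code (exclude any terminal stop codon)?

Tyr: 2 codons.
Ile: 3 codons.
Met: 1 codon.
Pro: 4 codons.
Leu: 6 codons.
Ser: 6 codons.
Cys: 2 codons.
2 × 3 × 1 × 4 × 6 × 6 × 2 = 1728.

1728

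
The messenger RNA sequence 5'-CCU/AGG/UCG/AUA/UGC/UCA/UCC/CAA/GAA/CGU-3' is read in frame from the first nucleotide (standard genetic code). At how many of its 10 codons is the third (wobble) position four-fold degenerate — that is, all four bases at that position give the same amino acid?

Codon 1 CCU (Pro): third position 4-fold.
Codon 2 AGG (Arg): third position 2-fold.
Codon 3 UCG (Ser): third position 4-fold.
Codon 4 AUA (Ile): third position 3-fold.
Codon 5 UGC (Cys): third position 2-fold.
Codon 6 UCA (Ser): third position 4-fold.
Codon 7 UCC (Ser): third position 4-fold.
Codon 8 CAA (Gln): third position 2-fold.
Codon 9 GAA (Glu): third position 2-fold.
Codon 10 CGU (Arg): third position 4-fold.
Four-fold degenerate third positions: 5.

5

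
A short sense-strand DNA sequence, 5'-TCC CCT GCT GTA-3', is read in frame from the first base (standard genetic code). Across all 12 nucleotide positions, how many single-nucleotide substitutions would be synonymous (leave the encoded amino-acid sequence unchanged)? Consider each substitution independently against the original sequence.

12

Codon 1 (TCC, Ser): 3 synonymous substitutions.
Codon 2 (CCT, Pro): 3 synonymous substitutions.
Codon 3 (GCT, Ala): 3 synonymous substitutions.
Codon 4 (GTA, Val): 3 synonymous substitutions.
Total: 3 + 3 + 3 + 3 = 12.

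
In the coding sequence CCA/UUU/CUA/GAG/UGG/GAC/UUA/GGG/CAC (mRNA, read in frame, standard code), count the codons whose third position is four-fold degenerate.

Codon 1 CCA (Pro): third position 4-fold.
Codon 2 UUU (Phe): third position 2-fold.
Codon 3 CUA (Leu): third position 4-fold.
Codon 4 GAG (Glu): third position 2-fold.
Codon 5 UGG (Trp): third position 1-fold.
Codon 6 GAC (Asp): third position 2-fold.
Codon 7 UUA (Leu): third position 2-fold.
Codon 8 GGG (Gly): third position 4-fold.
Codon 9 CAC (His): third position 2-fold.
Four-fold degenerate third positions: 3.

3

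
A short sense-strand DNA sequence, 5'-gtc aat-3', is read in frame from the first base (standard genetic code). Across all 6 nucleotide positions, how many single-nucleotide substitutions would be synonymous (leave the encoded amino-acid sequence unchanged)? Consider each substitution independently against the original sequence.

Codon 1 (GTC, Val): 3 synonymous substitutions.
Codon 2 (AAT, Asn): 1 synonymous substitution.
Total: 3 + 1 = 4.

4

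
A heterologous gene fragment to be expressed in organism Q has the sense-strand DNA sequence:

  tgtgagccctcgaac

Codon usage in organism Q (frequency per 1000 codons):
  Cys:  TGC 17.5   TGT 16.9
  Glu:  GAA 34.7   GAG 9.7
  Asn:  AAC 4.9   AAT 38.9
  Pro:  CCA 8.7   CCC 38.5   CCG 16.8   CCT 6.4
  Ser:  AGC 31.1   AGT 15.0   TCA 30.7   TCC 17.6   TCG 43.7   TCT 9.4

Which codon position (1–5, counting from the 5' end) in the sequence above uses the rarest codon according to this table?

Codon 1 TGT (Cys): 16.9 per 1000.
Codon 2 GAG (Glu): 9.7 per 1000.
Codon 3 CCC (Pro): 38.5 per 1000.
Codon 4 TCG (Ser): 43.7 per 1000.
Codon 5 AAC (Asn): 4.9 per 1000.
Lowest frequency is 4.9 at codon 5.

5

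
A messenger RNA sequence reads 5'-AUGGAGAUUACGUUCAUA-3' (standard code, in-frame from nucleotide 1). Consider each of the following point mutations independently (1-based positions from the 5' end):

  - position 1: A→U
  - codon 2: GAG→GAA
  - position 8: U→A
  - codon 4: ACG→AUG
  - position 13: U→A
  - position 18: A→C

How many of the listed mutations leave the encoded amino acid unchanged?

Codon 1: AUG (Met) → UUG (Leu) — missense.
Codon 2: GAG (Glu) → GAA (Glu) — synonymous.
Codon 3: AUU (Ile) → AAU (Asn) — missense.
Codon 4: ACG (Thr) → AUG (Met) — missense.
Codon 5: UUC (Phe) → AUC (Ile) — missense.
Codon 6: AUA (Ile) → AUC (Ile) — synonymous.
Synonymous: 2 of 6.

2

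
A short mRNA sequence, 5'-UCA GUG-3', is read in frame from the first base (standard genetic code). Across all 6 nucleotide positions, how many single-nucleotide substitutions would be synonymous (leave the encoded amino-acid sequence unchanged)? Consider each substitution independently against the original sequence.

Codon 1 (UCA, Ser): 3 synonymous substitutions.
Codon 2 (GUG, Val): 3 synonymous substitutions.
Total: 3 + 3 = 6.

6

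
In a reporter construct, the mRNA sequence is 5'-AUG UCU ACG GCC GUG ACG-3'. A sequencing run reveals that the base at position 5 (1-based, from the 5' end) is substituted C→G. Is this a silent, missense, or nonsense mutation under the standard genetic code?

missense

Position 5 falls in codon 2: UCU → Ser.
After the substitution the codon is UGU → Cys.
Ser ≠ Cys, so this is a missense mutation.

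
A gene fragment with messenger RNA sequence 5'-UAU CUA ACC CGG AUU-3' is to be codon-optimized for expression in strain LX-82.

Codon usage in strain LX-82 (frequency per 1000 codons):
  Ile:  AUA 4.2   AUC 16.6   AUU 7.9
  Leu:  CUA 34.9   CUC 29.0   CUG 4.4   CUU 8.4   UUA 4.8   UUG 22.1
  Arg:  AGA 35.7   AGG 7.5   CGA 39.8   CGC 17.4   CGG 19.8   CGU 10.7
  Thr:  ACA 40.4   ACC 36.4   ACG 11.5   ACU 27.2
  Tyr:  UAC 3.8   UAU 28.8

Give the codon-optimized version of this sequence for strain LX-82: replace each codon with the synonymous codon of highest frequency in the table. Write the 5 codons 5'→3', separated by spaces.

Codon 1 (Tyr): best is UAU at 28.8.
Codon 2 (Leu): best is CUA at 34.9.
Codon 3 (Thr): best is ACA at 40.4.
Codon 4 (Arg): best is CGA at 39.8.
Codon 5 (Ile): best is AUC at 16.6.

UAU CUA ACA CGA AUC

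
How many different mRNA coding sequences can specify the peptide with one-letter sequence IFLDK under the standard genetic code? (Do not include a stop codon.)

Ile: 3 codons.
Phe: 2 codons.
Leu: 6 codons.
Asp: 2 codons.
Lys: 2 codons.
3 × 2 × 6 × 2 × 2 = 144.

144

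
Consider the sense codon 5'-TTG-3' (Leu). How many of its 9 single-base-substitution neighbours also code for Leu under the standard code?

Position 1: CTG → 1 synonymous.
Position 2: none → 0 synonymous.
Position 3: TTA → 1 synonymous.
Total: 1 + 0 + 1 = 2.

2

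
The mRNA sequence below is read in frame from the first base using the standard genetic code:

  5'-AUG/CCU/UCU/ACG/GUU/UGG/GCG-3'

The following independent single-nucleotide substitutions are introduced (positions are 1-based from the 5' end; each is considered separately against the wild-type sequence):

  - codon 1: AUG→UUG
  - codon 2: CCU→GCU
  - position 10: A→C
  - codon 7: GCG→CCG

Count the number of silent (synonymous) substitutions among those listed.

0

Codon 1: AUG (Met) → UUG (Leu) — missense.
Codon 2: CCU (Pro) → GCU (Ala) — missense.
Codon 4: ACG (Thr) → CCG (Pro) — missense.
Codon 7: GCG (Ala) → CCG (Pro) — missense.
Synonymous: 0 of 4.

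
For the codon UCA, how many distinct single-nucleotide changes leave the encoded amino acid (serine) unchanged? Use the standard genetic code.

3

Position 1: none → 0 synonymous.
Position 2: none → 0 synonymous.
Position 3: UCU, UCC, UCG → 3 synonymous.
Total: 0 + 0 + 3 = 3.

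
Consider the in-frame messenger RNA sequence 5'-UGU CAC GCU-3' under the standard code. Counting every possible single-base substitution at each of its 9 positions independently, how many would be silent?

Codon 1 (UGU, Cys): 1 synonymous substitution.
Codon 2 (CAC, His): 1 synonymous substitution.
Codon 3 (GCU, Ala): 3 synonymous substitutions.
Total: 1 + 1 + 3 = 5.

5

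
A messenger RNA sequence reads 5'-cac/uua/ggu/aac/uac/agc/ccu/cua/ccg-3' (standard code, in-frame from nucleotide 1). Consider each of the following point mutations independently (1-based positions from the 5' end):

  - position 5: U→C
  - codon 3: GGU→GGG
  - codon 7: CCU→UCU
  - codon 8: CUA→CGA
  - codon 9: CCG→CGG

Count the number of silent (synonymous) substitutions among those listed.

1

Codon 2: UUA (Leu) → UCA (Ser) — missense.
Codon 3: GGU (Gly) → GGG (Gly) — synonymous.
Codon 7: CCU (Pro) → UCU (Ser) — missense.
Codon 8: CUA (Leu) → CGA (Arg) — missense.
Codon 9: CCG (Pro) → CGG (Arg) — missense.
Synonymous: 1 of 5.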